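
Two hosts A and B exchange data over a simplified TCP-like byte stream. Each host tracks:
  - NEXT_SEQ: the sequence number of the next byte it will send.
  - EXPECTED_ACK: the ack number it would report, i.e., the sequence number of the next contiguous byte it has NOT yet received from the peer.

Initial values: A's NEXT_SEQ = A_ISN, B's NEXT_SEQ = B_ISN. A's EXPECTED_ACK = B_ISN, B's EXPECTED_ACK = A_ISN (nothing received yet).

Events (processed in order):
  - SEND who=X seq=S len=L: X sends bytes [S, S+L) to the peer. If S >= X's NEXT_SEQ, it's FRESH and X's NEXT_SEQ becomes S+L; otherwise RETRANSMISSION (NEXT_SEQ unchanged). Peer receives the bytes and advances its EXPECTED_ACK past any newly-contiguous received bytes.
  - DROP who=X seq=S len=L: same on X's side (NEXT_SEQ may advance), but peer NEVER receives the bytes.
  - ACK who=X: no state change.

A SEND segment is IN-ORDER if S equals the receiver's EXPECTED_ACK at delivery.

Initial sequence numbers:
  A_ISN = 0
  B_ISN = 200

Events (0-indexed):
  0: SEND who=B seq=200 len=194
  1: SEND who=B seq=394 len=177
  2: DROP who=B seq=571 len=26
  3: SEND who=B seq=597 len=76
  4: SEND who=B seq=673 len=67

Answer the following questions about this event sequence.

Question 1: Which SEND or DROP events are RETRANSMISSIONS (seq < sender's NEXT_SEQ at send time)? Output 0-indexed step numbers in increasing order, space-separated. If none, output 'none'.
Answer: none

Derivation:
Step 0: SEND seq=200 -> fresh
Step 1: SEND seq=394 -> fresh
Step 2: DROP seq=571 -> fresh
Step 3: SEND seq=597 -> fresh
Step 4: SEND seq=673 -> fresh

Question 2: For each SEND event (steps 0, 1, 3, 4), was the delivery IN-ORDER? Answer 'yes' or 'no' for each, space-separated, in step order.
Answer: yes yes no no

Derivation:
Step 0: SEND seq=200 -> in-order
Step 1: SEND seq=394 -> in-order
Step 3: SEND seq=597 -> out-of-order
Step 4: SEND seq=673 -> out-of-order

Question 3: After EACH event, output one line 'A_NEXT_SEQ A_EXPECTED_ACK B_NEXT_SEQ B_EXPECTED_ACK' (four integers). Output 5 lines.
0 394 394 0
0 571 571 0
0 571 597 0
0 571 673 0
0 571 740 0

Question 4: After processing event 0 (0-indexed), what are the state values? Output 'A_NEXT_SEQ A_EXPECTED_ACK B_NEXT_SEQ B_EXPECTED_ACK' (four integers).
After event 0: A_seq=0 A_ack=394 B_seq=394 B_ack=0

0 394 394 0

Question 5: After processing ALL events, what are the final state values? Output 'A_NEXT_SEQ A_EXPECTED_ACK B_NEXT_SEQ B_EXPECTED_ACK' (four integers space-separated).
Answer: 0 571 740 0

Derivation:
After event 0: A_seq=0 A_ack=394 B_seq=394 B_ack=0
After event 1: A_seq=0 A_ack=571 B_seq=571 B_ack=0
After event 2: A_seq=0 A_ack=571 B_seq=597 B_ack=0
After event 3: A_seq=0 A_ack=571 B_seq=673 B_ack=0
After event 4: A_seq=0 A_ack=571 B_seq=740 B_ack=0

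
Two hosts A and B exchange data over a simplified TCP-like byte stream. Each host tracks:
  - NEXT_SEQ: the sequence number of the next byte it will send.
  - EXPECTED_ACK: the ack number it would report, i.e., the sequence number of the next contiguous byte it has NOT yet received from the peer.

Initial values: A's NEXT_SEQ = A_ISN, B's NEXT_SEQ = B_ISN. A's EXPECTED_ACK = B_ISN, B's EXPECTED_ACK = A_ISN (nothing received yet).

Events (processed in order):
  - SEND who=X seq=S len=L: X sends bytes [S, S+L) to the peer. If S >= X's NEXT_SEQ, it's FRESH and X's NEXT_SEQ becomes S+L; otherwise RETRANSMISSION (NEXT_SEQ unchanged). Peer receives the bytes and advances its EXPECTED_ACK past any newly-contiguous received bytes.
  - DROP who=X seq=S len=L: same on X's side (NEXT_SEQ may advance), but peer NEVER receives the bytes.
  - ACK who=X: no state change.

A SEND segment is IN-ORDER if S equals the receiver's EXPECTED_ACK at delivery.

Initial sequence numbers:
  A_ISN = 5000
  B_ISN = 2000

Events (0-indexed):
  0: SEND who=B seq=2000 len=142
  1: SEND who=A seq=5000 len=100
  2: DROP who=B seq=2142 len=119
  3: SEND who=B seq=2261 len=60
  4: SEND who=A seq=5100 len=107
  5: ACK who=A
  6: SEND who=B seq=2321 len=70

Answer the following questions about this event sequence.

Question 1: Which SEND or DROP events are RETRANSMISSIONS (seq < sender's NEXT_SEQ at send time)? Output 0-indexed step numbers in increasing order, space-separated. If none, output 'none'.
Step 0: SEND seq=2000 -> fresh
Step 1: SEND seq=5000 -> fresh
Step 2: DROP seq=2142 -> fresh
Step 3: SEND seq=2261 -> fresh
Step 4: SEND seq=5100 -> fresh
Step 6: SEND seq=2321 -> fresh

Answer: none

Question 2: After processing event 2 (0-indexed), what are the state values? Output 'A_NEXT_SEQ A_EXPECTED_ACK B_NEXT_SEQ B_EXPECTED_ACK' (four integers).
After event 0: A_seq=5000 A_ack=2142 B_seq=2142 B_ack=5000
After event 1: A_seq=5100 A_ack=2142 B_seq=2142 B_ack=5100
After event 2: A_seq=5100 A_ack=2142 B_seq=2261 B_ack=5100

5100 2142 2261 5100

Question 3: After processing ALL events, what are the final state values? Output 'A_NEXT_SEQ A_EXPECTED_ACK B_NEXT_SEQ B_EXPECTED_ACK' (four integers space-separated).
After event 0: A_seq=5000 A_ack=2142 B_seq=2142 B_ack=5000
After event 1: A_seq=5100 A_ack=2142 B_seq=2142 B_ack=5100
After event 2: A_seq=5100 A_ack=2142 B_seq=2261 B_ack=5100
After event 3: A_seq=5100 A_ack=2142 B_seq=2321 B_ack=5100
After event 4: A_seq=5207 A_ack=2142 B_seq=2321 B_ack=5207
After event 5: A_seq=5207 A_ack=2142 B_seq=2321 B_ack=5207
After event 6: A_seq=5207 A_ack=2142 B_seq=2391 B_ack=5207

Answer: 5207 2142 2391 5207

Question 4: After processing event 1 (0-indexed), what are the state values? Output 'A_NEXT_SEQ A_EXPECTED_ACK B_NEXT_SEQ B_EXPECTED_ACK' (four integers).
After event 0: A_seq=5000 A_ack=2142 B_seq=2142 B_ack=5000
After event 1: A_seq=5100 A_ack=2142 B_seq=2142 B_ack=5100

5100 2142 2142 5100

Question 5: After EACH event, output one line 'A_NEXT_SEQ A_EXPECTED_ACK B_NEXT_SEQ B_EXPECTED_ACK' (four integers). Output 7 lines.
5000 2142 2142 5000
5100 2142 2142 5100
5100 2142 2261 5100
5100 2142 2321 5100
5207 2142 2321 5207
5207 2142 2321 5207
5207 2142 2391 5207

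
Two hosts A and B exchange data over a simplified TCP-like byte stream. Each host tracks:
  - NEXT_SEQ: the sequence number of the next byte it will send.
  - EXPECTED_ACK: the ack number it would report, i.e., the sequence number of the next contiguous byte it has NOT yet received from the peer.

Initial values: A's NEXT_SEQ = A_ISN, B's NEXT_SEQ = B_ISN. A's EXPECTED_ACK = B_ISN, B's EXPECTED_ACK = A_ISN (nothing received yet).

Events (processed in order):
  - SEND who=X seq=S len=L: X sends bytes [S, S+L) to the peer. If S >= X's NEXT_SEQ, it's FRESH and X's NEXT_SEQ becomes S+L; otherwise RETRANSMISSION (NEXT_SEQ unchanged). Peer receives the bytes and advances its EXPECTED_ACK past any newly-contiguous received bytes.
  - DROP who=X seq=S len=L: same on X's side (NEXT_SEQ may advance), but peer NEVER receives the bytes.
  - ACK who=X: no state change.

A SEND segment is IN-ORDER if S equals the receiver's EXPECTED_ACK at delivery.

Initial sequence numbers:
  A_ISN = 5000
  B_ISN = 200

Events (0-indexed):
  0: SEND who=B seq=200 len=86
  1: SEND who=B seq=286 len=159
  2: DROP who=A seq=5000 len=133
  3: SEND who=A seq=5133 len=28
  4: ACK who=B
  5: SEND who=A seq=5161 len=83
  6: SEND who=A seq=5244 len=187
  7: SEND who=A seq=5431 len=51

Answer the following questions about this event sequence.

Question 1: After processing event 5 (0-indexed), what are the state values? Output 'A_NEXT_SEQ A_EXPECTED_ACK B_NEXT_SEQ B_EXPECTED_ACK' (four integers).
After event 0: A_seq=5000 A_ack=286 B_seq=286 B_ack=5000
After event 1: A_seq=5000 A_ack=445 B_seq=445 B_ack=5000
After event 2: A_seq=5133 A_ack=445 B_seq=445 B_ack=5000
After event 3: A_seq=5161 A_ack=445 B_seq=445 B_ack=5000
After event 4: A_seq=5161 A_ack=445 B_seq=445 B_ack=5000
After event 5: A_seq=5244 A_ack=445 B_seq=445 B_ack=5000

5244 445 445 5000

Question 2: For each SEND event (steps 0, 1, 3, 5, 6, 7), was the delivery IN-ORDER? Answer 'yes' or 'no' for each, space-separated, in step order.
Answer: yes yes no no no no

Derivation:
Step 0: SEND seq=200 -> in-order
Step 1: SEND seq=286 -> in-order
Step 3: SEND seq=5133 -> out-of-order
Step 5: SEND seq=5161 -> out-of-order
Step 6: SEND seq=5244 -> out-of-order
Step 7: SEND seq=5431 -> out-of-order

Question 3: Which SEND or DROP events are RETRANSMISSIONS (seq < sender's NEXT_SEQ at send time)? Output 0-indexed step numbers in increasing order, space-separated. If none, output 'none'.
Step 0: SEND seq=200 -> fresh
Step 1: SEND seq=286 -> fresh
Step 2: DROP seq=5000 -> fresh
Step 3: SEND seq=5133 -> fresh
Step 5: SEND seq=5161 -> fresh
Step 6: SEND seq=5244 -> fresh
Step 7: SEND seq=5431 -> fresh

Answer: none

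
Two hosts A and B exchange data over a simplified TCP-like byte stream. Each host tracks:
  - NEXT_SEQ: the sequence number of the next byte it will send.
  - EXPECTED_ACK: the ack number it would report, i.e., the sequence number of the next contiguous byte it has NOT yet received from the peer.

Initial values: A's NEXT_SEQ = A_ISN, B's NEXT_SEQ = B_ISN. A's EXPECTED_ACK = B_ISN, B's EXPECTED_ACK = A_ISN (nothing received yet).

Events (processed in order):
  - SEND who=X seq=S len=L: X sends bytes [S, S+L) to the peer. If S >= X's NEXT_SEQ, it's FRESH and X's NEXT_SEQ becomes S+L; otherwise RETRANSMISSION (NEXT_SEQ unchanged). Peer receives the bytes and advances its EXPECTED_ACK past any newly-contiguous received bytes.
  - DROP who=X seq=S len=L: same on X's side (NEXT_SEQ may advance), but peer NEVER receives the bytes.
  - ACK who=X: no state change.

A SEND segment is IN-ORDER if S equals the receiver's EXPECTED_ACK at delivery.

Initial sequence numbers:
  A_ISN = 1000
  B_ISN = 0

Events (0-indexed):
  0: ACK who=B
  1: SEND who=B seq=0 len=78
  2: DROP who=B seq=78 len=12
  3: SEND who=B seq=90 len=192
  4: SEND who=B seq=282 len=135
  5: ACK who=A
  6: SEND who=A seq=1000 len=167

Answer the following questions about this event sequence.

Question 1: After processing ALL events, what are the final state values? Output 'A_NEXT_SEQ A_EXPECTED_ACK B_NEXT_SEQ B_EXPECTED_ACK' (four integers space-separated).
After event 0: A_seq=1000 A_ack=0 B_seq=0 B_ack=1000
After event 1: A_seq=1000 A_ack=78 B_seq=78 B_ack=1000
After event 2: A_seq=1000 A_ack=78 B_seq=90 B_ack=1000
After event 3: A_seq=1000 A_ack=78 B_seq=282 B_ack=1000
After event 4: A_seq=1000 A_ack=78 B_seq=417 B_ack=1000
After event 5: A_seq=1000 A_ack=78 B_seq=417 B_ack=1000
After event 6: A_seq=1167 A_ack=78 B_seq=417 B_ack=1167

Answer: 1167 78 417 1167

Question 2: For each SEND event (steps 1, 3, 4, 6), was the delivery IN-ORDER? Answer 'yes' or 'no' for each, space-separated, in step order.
Answer: yes no no yes

Derivation:
Step 1: SEND seq=0 -> in-order
Step 3: SEND seq=90 -> out-of-order
Step 4: SEND seq=282 -> out-of-order
Step 6: SEND seq=1000 -> in-order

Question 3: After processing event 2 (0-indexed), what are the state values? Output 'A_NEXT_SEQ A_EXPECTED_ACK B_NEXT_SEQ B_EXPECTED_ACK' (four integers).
After event 0: A_seq=1000 A_ack=0 B_seq=0 B_ack=1000
After event 1: A_seq=1000 A_ack=78 B_seq=78 B_ack=1000
After event 2: A_seq=1000 A_ack=78 B_seq=90 B_ack=1000

1000 78 90 1000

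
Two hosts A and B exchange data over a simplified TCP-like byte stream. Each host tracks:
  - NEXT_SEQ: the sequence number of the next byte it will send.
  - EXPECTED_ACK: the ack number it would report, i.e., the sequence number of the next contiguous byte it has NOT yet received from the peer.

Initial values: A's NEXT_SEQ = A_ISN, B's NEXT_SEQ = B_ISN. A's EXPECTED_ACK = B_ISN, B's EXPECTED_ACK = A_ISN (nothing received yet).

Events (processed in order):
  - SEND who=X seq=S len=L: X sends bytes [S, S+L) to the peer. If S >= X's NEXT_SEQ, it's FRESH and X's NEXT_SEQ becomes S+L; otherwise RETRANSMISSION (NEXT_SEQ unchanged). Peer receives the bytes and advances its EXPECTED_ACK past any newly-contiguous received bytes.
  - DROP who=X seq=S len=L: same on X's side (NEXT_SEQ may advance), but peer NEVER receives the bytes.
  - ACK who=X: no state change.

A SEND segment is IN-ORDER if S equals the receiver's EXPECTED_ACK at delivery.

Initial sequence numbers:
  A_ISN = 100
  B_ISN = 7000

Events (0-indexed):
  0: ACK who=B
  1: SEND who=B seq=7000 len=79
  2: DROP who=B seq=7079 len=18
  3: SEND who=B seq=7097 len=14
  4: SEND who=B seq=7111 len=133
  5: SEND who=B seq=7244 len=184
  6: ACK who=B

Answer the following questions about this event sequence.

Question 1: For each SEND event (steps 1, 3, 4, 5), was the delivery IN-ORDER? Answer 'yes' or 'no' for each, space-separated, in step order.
Step 1: SEND seq=7000 -> in-order
Step 3: SEND seq=7097 -> out-of-order
Step 4: SEND seq=7111 -> out-of-order
Step 5: SEND seq=7244 -> out-of-order

Answer: yes no no no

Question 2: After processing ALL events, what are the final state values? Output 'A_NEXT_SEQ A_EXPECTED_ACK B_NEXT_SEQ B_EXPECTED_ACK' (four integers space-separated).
After event 0: A_seq=100 A_ack=7000 B_seq=7000 B_ack=100
After event 1: A_seq=100 A_ack=7079 B_seq=7079 B_ack=100
After event 2: A_seq=100 A_ack=7079 B_seq=7097 B_ack=100
After event 3: A_seq=100 A_ack=7079 B_seq=7111 B_ack=100
After event 4: A_seq=100 A_ack=7079 B_seq=7244 B_ack=100
After event 5: A_seq=100 A_ack=7079 B_seq=7428 B_ack=100
After event 6: A_seq=100 A_ack=7079 B_seq=7428 B_ack=100

Answer: 100 7079 7428 100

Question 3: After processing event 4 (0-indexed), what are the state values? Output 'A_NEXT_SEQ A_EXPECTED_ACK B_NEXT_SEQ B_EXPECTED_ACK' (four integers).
After event 0: A_seq=100 A_ack=7000 B_seq=7000 B_ack=100
After event 1: A_seq=100 A_ack=7079 B_seq=7079 B_ack=100
After event 2: A_seq=100 A_ack=7079 B_seq=7097 B_ack=100
After event 3: A_seq=100 A_ack=7079 B_seq=7111 B_ack=100
After event 4: A_seq=100 A_ack=7079 B_seq=7244 B_ack=100

100 7079 7244 100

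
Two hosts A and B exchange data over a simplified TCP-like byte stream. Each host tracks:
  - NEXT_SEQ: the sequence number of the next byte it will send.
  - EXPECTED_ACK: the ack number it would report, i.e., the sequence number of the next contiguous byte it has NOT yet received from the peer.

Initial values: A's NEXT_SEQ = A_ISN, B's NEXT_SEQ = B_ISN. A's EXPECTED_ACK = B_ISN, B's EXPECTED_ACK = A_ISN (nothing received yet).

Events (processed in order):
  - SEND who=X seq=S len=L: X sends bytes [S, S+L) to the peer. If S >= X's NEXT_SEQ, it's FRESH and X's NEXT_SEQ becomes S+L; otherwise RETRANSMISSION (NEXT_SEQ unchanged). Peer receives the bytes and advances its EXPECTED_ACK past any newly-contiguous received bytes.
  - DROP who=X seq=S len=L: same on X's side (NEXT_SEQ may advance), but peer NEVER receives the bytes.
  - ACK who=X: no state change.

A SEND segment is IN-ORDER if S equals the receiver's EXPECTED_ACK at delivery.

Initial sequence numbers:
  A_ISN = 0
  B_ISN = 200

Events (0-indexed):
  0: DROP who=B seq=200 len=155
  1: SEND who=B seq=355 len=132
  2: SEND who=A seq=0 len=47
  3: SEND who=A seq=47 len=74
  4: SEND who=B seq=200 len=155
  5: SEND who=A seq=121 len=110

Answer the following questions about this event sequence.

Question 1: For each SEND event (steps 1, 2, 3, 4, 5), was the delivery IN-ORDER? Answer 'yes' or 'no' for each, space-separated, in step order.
Answer: no yes yes yes yes

Derivation:
Step 1: SEND seq=355 -> out-of-order
Step 2: SEND seq=0 -> in-order
Step 3: SEND seq=47 -> in-order
Step 4: SEND seq=200 -> in-order
Step 5: SEND seq=121 -> in-order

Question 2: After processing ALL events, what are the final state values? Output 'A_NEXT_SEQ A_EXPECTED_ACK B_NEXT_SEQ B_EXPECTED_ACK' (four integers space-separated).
Answer: 231 487 487 231

Derivation:
After event 0: A_seq=0 A_ack=200 B_seq=355 B_ack=0
After event 1: A_seq=0 A_ack=200 B_seq=487 B_ack=0
After event 2: A_seq=47 A_ack=200 B_seq=487 B_ack=47
After event 3: A_seq=121 A_ack=200 B_seq=487 B_ack=121
After event 4: A_seq=121 A_ack=487 B_seq=487 B_ack=121
After event 5: A_seq=231 A_ack=487 B_seq=487 B_ack=231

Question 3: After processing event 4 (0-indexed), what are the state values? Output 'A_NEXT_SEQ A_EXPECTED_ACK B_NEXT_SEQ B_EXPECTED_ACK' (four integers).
After event 0: A_seq=0 A_ack=200 B_seq=355 B_ack=0
After event 1: A_seq=0 A_ack=200 B_seq=487 B_ack=0
After event 2: A_seq=47 A_ack=200 B_seq=487 B_ack=47
After event 3: A_seq=121 A_ack=200 B_seq=487 B_ack=121
After event 4: A_seq=121 A_ack=487 B_seq=487 B_ack=121

121 487 487 121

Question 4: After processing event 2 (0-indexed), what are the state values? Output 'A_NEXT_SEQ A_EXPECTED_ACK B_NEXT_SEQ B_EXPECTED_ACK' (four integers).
After event 0: A_seq=0 A_ack=200 B_seq=355 B_ack=0
After event 1: A_seq=0 A_ack=200 B_seq=487 B_ack=0
After event 2: A_seq=47 A_ack=200 B_seq=487 B_ack=47

47 200 487 47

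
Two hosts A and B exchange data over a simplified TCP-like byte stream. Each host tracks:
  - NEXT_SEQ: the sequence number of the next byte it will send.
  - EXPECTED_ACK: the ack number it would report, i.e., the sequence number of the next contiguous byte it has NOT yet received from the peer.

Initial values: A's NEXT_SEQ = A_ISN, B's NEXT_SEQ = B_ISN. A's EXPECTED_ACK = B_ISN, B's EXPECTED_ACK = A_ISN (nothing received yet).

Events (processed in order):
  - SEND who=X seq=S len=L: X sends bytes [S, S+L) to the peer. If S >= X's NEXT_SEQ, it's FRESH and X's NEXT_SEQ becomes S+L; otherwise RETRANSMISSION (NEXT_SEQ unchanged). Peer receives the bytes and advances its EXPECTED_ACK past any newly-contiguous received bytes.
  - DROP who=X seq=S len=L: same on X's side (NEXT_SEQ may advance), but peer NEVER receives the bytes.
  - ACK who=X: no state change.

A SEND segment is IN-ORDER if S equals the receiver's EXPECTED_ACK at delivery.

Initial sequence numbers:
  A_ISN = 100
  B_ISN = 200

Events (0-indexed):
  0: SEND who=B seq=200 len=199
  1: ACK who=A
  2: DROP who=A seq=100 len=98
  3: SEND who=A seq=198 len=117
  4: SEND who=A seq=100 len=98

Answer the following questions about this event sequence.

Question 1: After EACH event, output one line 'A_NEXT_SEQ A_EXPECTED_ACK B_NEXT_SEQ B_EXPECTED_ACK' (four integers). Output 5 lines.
100 399 399 100
100 399 399 100
198 399 399 100
315 399 399 100
315 399 399 315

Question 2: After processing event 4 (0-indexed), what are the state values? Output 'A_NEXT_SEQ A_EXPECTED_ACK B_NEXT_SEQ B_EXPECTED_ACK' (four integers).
After event 0: A_seq=100 A_ack=399 B_seq=399 B_ack=100
After event 1: A_seq=100 A_ack=399 B_seq=399 B_ack=100
After event 2: A_seq=198 A_ack=399 B_seq=399 B_ack=100
After event 3: A_seq=315 A_ack=399 B_seq=399 B_ack=100
After event 4: A_seq=315 A_ack=399 B_seq=399 B_ack=315

315 399 399 315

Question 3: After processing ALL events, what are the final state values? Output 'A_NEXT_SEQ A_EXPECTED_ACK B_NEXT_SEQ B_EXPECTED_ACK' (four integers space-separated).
After event 0: A_seq=100 A_ack=399 B_seq=399 B_ack=100
After event 1: A_seq=100 A_ack=399 B_seq=399 B_ack=100
After event 2: A_seq=198 A_ack=399 B_seq=399 B_ack=100
After event 3: A_seq=315 A_ack=399 B_seq=399 B_ack=100
After event 4: A_seq=315 A_ack=399 B_seq=399 B_ack=315

Answer: 315 399 399 315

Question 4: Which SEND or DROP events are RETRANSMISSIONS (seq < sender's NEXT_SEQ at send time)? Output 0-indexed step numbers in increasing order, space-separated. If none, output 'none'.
Answer: 4

Derivation:
Step 0: SEND seq=200 -> fresh
Step 2: DROP seq=100 -> fresh
Step 3: SEND seq=198 -> fresh
Step 4: SEND seq=100 -> retransmit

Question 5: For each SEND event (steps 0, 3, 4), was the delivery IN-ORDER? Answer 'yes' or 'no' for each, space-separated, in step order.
Answer: yes no yes

Derivation:
Step 0: SEND seq=200 -> in-order
Step 3: SEND seq=198 -> out-of-order
Step 4: SEND seq=100 -> in-order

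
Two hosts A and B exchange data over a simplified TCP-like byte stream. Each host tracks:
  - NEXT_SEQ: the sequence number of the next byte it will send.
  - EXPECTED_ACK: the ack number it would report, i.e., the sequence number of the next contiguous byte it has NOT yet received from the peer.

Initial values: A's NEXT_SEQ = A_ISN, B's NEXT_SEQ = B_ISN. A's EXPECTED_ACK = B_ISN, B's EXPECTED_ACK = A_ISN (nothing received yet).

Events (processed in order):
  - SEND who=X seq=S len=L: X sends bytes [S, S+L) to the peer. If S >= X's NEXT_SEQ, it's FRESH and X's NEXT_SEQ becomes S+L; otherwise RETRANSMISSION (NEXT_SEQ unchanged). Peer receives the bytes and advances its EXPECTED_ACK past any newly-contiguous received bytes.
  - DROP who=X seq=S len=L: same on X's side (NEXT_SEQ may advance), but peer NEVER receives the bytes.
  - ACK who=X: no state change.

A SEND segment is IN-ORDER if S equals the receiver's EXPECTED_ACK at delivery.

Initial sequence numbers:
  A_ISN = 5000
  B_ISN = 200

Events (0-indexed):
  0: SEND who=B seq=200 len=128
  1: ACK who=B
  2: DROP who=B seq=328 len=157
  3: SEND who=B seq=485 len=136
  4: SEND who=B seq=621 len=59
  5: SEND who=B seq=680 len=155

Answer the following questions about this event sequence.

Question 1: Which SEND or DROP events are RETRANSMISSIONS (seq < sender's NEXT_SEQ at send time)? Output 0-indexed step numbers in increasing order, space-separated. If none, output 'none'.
Answer: none

Derivation:
Step 0: SEND seq=200 -> fresh
Step 2: DROP seq=328 -> fresh
Step 3: SEND seq=485 -> fresh
Step 4: SEND seq=621 -> fresh
Step 5: SEND seq=680 -> fresh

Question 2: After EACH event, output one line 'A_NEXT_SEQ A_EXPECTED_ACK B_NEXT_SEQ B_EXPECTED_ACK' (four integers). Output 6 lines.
5000 328 328 5000
5000 328 328 5000
5000 328 485 5000
5000 328 621 5000
5000 328 680 5000
5000 328 835 5000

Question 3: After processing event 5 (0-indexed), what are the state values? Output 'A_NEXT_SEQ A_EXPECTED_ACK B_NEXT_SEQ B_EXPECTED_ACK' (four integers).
After event 0: A_seq=5000 A_ack=328 B_seq=328 B_ack=5000
After event 1: A_seq=5000 A_ack=328 B_seq=328 B_ack=5000
After event 2: A_seq=5000 A_ack=328 B_seq=485 B_ack=5000
After event 3: A_seq=5000 A_ack=328 B_seq=621 B_ack=5000
After event 4: A_seq=5000 A_ack=328 B_seq=680 B_ack=5000
After event 5: A_seq=5000 A_ack=328 B_seq=835 B_ack=5000

5000 328 835 5000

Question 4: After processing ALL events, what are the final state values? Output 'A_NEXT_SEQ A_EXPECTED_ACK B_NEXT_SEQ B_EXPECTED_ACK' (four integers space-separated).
Answer: 5000 328 835 5000

Derivation:
After event 0: A_seq=5000 A_ack=328 B_seq=328 B_ack=5000
After event 1: A_seq=5000 A_ack=328 B_seq=328 B_ack=5000
After event 2: A_seq=5000 A_ack=328 B_seq=485 B_ack=5000
After event 3: A_seq=5000 A_ack=328 B_seq=621 B_ack=5000
After event 4: A_seq=5000 A_ack=328 B_seq=680 B_ack=5000
After event 5: A_seq=5000 A_ack=328 B_seq=835 B_ack=5000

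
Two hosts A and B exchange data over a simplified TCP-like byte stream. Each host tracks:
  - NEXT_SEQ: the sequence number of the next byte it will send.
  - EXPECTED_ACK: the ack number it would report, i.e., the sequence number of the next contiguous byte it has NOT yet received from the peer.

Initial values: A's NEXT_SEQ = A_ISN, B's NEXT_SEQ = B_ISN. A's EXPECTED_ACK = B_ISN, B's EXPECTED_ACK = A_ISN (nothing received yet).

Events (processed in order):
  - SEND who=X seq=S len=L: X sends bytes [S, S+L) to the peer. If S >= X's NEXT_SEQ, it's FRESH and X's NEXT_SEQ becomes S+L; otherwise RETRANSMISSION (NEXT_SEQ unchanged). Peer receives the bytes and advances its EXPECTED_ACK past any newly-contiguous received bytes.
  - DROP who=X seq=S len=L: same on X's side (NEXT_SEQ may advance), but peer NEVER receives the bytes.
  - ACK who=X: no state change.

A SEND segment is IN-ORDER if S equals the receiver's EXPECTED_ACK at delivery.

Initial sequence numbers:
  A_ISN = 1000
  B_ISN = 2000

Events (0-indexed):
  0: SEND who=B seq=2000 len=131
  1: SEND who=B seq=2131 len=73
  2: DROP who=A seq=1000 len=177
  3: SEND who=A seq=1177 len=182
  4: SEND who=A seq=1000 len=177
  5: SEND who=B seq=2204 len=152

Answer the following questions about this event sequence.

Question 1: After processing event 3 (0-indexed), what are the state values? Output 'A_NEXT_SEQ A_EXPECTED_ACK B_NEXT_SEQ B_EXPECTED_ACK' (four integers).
After event 0: A_seq=1000 A_ack=2131 B_seq=2131 B_ack=1000
After event 1: A_seq=1000 A_ack=2204 B_seq=2204 B_ack=1000
After event 2: A_seq=1177 A_ack=2204 B_seq=2204 B_ack=1000
After event 3: A_seq=1359 A_ack=2204 B_seq=2204 B_ack=1000

1359 2204 2204 1000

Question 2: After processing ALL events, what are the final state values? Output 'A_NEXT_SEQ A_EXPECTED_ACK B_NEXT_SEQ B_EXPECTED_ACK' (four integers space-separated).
Answer: 1359 2356 2356 1359

Derivation:
After event 0: A_seq=1000 A_ack=2131 B_seq=2131 B_ack=1000
After event 1: A_seq=1000 A_ack=2204 B_seq=2204 B_ack=1000
After event 2: A_seq=1177 A_ack=2204 B_seq=2204 B_ack=1000
After event 3: A_seq=1359 A_ack=2204 B_seq=2204 B_ack=1000
After event 4: A_seq=1359 A_ack=2204 B_seq=2204 B_ack=1359
After event 5: A_seq=1359 A_ack=2356 B_seq=2356 B_ack=1359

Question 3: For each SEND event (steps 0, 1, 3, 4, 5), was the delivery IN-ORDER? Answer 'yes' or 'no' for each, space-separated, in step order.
Answer: yes yes no yes yes

Derivation:
Step 0: SEND seq=2000 -> in-order
Step 1: SEND seq=2131 -> in-order
Step 3: SEND seq=1177 -> out-of-order
Step 4: SEND seq=1000 -> in-order
Step 5: SEND seq=2204 -> in-order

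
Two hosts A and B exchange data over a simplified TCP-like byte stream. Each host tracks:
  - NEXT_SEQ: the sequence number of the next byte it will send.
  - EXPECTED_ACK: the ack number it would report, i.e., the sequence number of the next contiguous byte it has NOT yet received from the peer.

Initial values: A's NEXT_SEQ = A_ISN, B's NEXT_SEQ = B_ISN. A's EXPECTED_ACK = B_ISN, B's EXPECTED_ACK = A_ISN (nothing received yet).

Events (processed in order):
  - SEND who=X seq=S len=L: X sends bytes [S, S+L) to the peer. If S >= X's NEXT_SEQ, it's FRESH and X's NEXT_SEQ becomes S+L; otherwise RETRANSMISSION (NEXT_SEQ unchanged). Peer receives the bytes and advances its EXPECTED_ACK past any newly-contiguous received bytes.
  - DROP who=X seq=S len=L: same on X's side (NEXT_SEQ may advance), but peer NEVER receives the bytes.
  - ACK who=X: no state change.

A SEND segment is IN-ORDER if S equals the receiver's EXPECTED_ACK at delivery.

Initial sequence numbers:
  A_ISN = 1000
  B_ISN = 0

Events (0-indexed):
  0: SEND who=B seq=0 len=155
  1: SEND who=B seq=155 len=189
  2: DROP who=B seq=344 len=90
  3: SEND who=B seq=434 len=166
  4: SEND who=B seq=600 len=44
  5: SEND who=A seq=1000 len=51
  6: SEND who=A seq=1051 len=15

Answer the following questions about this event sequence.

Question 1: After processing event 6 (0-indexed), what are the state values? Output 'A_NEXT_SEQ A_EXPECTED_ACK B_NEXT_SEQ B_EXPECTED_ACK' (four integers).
After event 0: A_seq=1000 A_ack=155 B_seq=155 B_ack=1000
After event 1: A_seq=1000 A_ack=344 B_seq=344 B_ack=1000
After event 2: A_seq=1000 A_ack=344 B_seq=434 B_ack=1000
After event 3: A_seq=1000 A_ack=344 B_seq=600 B_ack=1000
After event 4: A_seq=1000 A_ack=344 B_seq=644 B_ack=1000
After event 5: A_seq=1051 A_ack=344 B_seq=644 B_ack=1051
After event 6: A_seq=1066 A_ack=344 B_seq=644 B_ack=1066

1066 344 644 1066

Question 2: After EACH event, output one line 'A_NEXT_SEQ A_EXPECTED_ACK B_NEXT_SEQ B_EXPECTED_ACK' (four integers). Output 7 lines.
1000 155 155 1000
1000 344 344 1000
1000 344 434 1000
1000 344 600 1000
1000 344 644 1000
1051 344 644 1051
1066 344 644 1066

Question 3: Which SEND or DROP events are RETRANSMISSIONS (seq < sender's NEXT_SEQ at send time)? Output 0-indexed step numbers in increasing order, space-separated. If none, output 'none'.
Step 0: SEND seq=0 -> fresh
Step 1: SEND seq=155 -> fresh
Step 2: DROP seq=344 -> fresh
Step 3: SEND seq=434 -> fresh
Step 4: SEND seq=600 -> fresh
Step 5: SEND seq=1000 -> fresh
Step 6: SEND seq=1051 -> fresh

Answer: none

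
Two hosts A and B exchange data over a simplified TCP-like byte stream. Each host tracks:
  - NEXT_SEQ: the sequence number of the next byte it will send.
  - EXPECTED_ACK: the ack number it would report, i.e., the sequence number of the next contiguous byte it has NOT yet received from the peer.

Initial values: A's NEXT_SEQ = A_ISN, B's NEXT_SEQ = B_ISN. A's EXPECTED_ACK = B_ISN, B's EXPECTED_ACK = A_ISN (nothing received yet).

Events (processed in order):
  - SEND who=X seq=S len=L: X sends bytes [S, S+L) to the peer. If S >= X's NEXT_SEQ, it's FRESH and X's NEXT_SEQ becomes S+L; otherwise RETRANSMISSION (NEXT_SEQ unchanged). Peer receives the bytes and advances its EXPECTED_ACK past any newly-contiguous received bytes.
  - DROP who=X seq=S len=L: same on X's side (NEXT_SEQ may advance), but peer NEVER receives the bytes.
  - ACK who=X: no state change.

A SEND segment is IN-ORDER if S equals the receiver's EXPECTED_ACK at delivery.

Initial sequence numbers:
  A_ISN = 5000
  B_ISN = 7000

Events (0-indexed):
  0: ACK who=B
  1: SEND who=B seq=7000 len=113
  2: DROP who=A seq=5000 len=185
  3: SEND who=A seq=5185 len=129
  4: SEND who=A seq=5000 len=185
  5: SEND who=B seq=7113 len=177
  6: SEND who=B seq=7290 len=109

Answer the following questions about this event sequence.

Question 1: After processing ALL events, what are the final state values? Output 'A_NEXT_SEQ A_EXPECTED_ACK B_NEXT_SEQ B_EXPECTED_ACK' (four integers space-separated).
After event 0: A_seq=5000 A_ack=7000 B_seq=7000 B_ack=5000
After event 1: A_seq=5000 A_ack=7113 B_seq=7113 B_ack=5000
After event 2: A_seq=5185 A_ack=7113 B_seq=7113 B_ack=5000
After event 3: A_seq=5314 A_ack=7113 B_seq=7113 B_ack=5000
After event 4: A_seq=5314 A_ack=7113 B_seq=7113 B_ack=5314
After event 5: A_seq=5314 A_ack=7290 B_seq=7290 B_ack=5314
After event 6: A_seq=5314 A_ack=7399 B_seq=7399 B_ack=5314

Answer: 5314 7399 7399 5314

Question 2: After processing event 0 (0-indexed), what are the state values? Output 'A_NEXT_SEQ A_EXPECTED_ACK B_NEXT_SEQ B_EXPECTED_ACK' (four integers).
After event 0: A_seq=5000 A_ack=7000 B_seq=7000 B_ack=5000

5000 7000 7000 5000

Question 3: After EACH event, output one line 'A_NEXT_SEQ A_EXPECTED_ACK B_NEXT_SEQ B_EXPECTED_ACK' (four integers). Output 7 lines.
5000 7000 7000 5000
5000 7113 7113 5000
5185 7113 7113 5000
5314 7113 7113 5000
5314 7113 7113 5314
5314 7290 7290 5314
5314 7399 7399 5314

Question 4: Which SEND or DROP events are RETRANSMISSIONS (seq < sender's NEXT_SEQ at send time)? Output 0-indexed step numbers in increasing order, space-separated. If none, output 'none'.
Answer: 4

Derivation:
Step 1: SEND seq=7000 -> fresh
Step 2: DROP seq=5000 -> fresh
Step 3: SEND seq=5185 -> fresh
Step 4: SEND seq=5000 -> retransmit
Step 5: SEND seq=7113 -> fresh
Step 6: SEND seq=7290 -> fresh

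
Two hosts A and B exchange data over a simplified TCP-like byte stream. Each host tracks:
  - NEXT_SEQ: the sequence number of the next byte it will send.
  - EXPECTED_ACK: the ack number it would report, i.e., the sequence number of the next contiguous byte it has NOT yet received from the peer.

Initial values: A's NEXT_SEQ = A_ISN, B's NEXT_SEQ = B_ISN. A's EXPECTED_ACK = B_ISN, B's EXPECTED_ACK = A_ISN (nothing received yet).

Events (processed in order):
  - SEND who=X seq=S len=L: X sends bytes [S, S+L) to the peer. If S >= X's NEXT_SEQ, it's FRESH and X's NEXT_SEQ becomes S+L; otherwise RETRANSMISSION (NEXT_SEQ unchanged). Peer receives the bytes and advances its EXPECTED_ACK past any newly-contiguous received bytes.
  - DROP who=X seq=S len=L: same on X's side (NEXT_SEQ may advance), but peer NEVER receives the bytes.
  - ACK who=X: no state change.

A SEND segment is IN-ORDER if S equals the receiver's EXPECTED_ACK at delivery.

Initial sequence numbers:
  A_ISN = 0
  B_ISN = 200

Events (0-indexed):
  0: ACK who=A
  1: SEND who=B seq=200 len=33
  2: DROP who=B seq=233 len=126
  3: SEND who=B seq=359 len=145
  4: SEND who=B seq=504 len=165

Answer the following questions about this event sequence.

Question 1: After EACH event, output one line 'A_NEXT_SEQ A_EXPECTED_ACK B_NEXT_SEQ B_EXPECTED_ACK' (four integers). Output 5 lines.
0 200 200 0
0 233 233 0
0 233 359 0
0 233 504 0
0 233 669 0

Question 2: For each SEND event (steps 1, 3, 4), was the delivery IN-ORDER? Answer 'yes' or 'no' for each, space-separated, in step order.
Step 1: SEND seq=200 -> in-order
Step 3: SEND seq=359 -> out-of-order
Step 4: SEND seq=504 -> out-of-order

Answer: yes no no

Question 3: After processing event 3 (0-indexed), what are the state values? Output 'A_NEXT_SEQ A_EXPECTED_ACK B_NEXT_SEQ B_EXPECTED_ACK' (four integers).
After event 0: A_seq=0 A_ack=200 B_seq=200 B_ack=0
After event 1: A_seq=0 A_ack=233 B_seq=233 B_ack=0
After event 2: A_seq=0 A_ack=233 B_seq=359 B_ack=0
After event 3: A_seq=0 A_ack=233 B_seq=504 B_ack=0

0 233 504 0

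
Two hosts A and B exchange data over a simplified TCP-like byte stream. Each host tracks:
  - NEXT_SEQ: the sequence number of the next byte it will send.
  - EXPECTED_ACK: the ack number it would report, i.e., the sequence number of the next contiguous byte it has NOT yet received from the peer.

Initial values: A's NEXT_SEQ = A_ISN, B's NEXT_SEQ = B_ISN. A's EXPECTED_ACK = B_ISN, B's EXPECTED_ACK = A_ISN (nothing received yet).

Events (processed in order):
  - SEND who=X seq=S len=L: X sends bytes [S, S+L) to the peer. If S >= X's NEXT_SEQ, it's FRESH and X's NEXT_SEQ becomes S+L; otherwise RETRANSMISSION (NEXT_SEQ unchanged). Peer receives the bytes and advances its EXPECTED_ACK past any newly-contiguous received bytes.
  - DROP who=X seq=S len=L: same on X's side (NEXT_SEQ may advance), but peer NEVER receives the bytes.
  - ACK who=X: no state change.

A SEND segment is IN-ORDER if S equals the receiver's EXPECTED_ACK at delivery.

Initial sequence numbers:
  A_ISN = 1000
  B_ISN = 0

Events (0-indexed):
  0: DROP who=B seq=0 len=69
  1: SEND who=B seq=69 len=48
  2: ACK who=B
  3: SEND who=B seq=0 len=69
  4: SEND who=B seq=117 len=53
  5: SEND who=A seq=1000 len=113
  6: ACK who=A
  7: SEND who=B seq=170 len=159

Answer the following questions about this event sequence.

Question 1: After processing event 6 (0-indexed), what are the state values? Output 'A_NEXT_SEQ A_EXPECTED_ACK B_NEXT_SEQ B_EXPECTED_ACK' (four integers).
After event 0: A_seq=1000 A_ack=0 B_seq=69 B_ack=1000
After event 1: A_seq=1000 A_ack=0 B_seq=117 B_ack=1000
After event 2: A_seq=1000 A_ack=0 B_seq=117 B_ack=1000
After event 3: A_seq=1000 A_ack=117 B_seq=117 B_ack=1000
After event 4: A_seq=1000 A_ack=170 B_seq=170 B_ack=1000
After event 5: A_seq=1113 A_ack=170 B_seq=170 B_ack=1113
After event 6: A_seq=1113 A_ack=170 B_seq=170 B_ack=1113

1113 170 170 1113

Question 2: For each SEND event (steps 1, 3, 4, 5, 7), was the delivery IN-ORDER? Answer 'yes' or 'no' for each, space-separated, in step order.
Step 1: SEND seq=69 -> out-of-order
Step 3: SEND seq=0 -> in-order
Step 4: SEND seq=117 -> in-order
Step 5: SEND seq=1000 -> in-order
Step 7: SEND seq=170 -> in-order

Answer: no yes yes yes yes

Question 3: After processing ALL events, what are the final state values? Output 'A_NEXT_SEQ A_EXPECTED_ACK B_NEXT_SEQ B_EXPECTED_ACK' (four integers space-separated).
After event 0: A_seq=1000 A_ack=0 B_seq=69 B_ack=1000
After event 1: A_seq=1000 A_ack=0 B_seq=117 B_ack=1000
After event 2: A_seq=1000 A_ack=0 B_seq=117 B_ack=1000
After event 3: A_seq=1000 A_ack=117 B_seq=117 B_ack=1000
After event 4: A_seq=1000 A_ack=170 B_seq=170 B_ack=1000
After event 5: A_seq=1113 A_ack=170 B_seq=170 B_ack=1113
After event 6: A_seq=1113 A_ack=170 B_seq=170 B_ack=1113
After event 7: A_seq=1113 A_ack=329 B_seq=329 B_ack=1113

Answer: 1113 329 329 1113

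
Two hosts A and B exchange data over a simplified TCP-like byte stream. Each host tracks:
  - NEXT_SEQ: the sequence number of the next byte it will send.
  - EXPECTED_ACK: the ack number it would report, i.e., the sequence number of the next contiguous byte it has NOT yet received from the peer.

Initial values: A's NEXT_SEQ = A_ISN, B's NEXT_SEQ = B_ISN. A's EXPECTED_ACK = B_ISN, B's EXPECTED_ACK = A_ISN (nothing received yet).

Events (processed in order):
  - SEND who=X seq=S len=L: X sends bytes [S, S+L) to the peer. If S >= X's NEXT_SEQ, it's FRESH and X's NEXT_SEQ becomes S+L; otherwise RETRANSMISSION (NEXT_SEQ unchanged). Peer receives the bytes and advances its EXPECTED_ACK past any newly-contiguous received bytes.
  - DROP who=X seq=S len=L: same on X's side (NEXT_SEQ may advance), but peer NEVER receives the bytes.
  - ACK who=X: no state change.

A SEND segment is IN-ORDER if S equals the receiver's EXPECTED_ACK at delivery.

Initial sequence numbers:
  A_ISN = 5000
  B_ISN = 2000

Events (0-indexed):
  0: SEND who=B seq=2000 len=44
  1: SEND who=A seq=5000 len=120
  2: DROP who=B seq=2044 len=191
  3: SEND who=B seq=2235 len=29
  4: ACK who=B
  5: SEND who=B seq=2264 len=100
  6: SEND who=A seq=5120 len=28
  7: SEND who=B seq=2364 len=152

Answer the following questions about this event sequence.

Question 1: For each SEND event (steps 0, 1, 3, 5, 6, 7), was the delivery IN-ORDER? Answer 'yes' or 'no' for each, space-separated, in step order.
Answer: yes yes no no yes no

Derivation:
Step 0: SEND seq=2000 -> in-order
Step 1: SEND seq=5000 -> in-order
Step 3: SEND seq=2235 -> out-of-order
Step 5: SEND seq=2264 -> out-of-order
Step 6: SEND seq=5120 -> in-order
Step 7: SEND seq=2364 -> out-of-order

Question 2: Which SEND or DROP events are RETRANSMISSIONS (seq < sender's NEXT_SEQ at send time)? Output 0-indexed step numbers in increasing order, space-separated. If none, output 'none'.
Step 0: SEND seq=2000 -> fresh
Step 1: SEND seq=5000 -> fresh
Step 2: DROP seq=2044 -> fresh
Step 3: SEND seq=2235 -> fresh
Step 5: SEND seq=2264 -> fresh
Step 6: SEND seq=5120 -> fresh
Step 7: SEND seq=2364 -> fresh

Answer: none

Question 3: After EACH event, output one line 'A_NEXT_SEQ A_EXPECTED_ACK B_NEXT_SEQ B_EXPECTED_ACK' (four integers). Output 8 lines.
5000 2044 2044 5000
5120 2044 2044 5120
5120 2044 2235 5120
5120 2044 2264 5120
5120 2044 2264 5120
5120 2044 2364 5120
5148 2044 2364 5148
5148 2044 2516 5148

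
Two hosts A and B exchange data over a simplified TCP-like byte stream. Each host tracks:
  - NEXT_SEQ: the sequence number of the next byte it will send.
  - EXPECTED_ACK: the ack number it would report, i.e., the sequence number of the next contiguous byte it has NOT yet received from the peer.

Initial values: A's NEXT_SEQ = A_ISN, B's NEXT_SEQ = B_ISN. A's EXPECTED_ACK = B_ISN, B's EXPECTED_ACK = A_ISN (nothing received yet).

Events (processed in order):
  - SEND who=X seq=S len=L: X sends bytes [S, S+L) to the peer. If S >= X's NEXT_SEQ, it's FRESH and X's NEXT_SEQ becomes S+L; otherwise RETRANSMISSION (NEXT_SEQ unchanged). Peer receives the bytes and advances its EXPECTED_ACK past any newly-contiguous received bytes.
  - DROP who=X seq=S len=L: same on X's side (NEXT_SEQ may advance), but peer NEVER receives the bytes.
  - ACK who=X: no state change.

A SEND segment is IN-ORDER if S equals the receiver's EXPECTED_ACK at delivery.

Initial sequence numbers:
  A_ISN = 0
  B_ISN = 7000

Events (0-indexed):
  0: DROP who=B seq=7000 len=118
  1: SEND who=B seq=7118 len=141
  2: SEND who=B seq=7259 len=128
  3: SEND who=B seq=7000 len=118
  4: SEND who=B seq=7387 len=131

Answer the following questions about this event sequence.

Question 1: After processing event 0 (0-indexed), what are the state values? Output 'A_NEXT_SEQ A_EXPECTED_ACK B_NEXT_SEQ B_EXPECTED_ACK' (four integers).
After event 0: A_seq=0 A_ack=7000 B_seq=7118 B_ack=0

0 7000 7118 0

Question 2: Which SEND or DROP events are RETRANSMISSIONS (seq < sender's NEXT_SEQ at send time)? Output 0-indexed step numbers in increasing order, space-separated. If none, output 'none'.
Answer: 3

Derivation:
Step 0: DROP seq=7000 -> fresh
Step 1: SEND seq=7118 -> fresh
Step 2: SEND seq=7259 -> fresh
Step 3: SEND seq=7000 -> retransmit
Step 4: SEND seq=7387 -> fresh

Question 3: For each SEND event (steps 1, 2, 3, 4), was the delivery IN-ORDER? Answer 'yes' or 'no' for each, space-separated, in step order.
Step 1: SEND seq=7118 -> out-of-order
Step 2: SEND seq=7259 -> out-of-order
Step 3: SEND seq=7000 -> in-order
Step 4: SEND seq=7387 -> in-order

Answer: no no yes yes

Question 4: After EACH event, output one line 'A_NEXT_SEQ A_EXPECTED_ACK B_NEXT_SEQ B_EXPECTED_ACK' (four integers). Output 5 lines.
0 7000 7118 0
0 7000 7259 0
0 7000 7387 0
0 7387 7387 0
0 7518 7518 0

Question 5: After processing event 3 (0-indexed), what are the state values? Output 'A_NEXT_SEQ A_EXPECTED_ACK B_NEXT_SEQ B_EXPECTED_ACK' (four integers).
After event 0: A_seq=0 A_ack=7000 B_seq=7118 B_ack=0
After event 1: A_seq=0 A_ack=7000 B_seq=7259 B_ack=0
After event 2: A_seq=0 A_ack=7000 B_seq=7387 B_ack=0
After event 3: A_seq=0 A_ack=7387 B_seq=7387 B_ack=0

0 7387 7387 0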